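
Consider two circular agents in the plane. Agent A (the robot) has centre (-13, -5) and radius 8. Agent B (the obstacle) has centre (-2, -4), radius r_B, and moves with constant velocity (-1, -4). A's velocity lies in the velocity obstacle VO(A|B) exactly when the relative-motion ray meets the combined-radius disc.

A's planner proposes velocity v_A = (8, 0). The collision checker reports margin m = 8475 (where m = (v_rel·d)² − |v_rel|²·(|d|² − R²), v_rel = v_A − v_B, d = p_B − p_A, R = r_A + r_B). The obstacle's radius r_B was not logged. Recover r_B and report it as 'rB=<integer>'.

m = 8475
d = (11, 1);  v_rel = (9, 4),  |v_rel|² = 97
v_rel×d = (9)·(1) − (4)·(11) = -35
since m = R²·97 − (-35)²:  R² = (1225 + 8475) / 97 = 100
R = √100 = 10  ⇒  r_B = 10 − 8 = 2

rB=2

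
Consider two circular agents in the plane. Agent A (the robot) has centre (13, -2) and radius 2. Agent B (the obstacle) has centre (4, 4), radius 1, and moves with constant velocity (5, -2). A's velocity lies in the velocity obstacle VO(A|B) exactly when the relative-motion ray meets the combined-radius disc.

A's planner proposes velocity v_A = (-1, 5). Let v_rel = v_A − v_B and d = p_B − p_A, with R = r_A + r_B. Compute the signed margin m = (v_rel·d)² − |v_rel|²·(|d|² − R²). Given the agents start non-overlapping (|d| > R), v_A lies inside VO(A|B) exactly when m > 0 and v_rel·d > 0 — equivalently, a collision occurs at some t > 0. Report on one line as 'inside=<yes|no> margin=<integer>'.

d = (-9, 6),  |d|² = 117;  R = 2+1 = 3,  c = 117−3² = 108
v_rel = (-6, 7),  |v_rel|² = 85;  v_rel·d = (-6)·(-9) + (7)·(6) = 96
85·t² − 192·t + 108 = 0  ⇒  m = 96² − 85·108 = 36
m = 36 > 0,  v_rel·d = 96 > 0  ⇒  inside

inside=yes margin=36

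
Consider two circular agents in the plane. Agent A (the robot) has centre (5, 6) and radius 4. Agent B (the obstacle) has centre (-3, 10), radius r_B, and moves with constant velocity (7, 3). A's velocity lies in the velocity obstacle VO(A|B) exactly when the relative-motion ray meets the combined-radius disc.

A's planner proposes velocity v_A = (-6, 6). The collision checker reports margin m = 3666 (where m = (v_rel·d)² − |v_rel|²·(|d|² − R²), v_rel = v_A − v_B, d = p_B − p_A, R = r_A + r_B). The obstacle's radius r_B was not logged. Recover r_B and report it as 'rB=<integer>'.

m = 3666
d = (-8, 4);  v_rel = (-13, 3),  |v_rel|² = 178
v_rel×d = (-13)·(4) − (3)·(-8) = -28
since m = R²·178 − (-28)²:  R² = (784 + 3666) / 178 = 25
R = √25 = 5  ⇒  r_B = 5 − 4 = 1

rB=1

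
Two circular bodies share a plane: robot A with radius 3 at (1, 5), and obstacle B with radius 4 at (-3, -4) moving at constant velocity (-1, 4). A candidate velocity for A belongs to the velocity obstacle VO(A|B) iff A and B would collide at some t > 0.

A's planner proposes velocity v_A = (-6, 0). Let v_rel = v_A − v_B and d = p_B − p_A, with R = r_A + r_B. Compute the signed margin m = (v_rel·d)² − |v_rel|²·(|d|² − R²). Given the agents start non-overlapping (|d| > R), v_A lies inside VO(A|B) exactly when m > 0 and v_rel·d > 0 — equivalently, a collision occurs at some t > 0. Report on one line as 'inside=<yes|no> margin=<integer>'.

d = (-4, -9),  |d|² = 97;  R = 3+4 = 7,  c = 97−7² = 48
v_rel = (-5, -4),  |v_rel|² = 41;  v_rel·d = (-5)·(-4) + (-4)·(-9) = 56
41·t² − 112·t + 48 = 0  ⇒  m = 56² − 41·48 = 1168
m = 1168 > 0,  v_rel·d = 56 > 0  ⇒  inside

inside=yes margin=1168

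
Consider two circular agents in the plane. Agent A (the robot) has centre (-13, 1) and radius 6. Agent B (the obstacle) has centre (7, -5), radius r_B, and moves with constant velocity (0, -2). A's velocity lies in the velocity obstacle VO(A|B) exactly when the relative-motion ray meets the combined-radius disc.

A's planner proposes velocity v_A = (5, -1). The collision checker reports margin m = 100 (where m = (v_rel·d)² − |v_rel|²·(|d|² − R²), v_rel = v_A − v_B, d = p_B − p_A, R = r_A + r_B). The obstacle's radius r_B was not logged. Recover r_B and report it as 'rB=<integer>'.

m = 100
d = (20, -6);  v_rel = (5, 1),  |v_rel|² = 26
v_rel×d = (5)·(-6) − (1)·(20) = -50
since m = R²·26 − (-50)²:  R² = (2500 + 100) / 26 = 100
R = √100 = 10  ⇒  r_B = 10 − 6 = 4

rB=4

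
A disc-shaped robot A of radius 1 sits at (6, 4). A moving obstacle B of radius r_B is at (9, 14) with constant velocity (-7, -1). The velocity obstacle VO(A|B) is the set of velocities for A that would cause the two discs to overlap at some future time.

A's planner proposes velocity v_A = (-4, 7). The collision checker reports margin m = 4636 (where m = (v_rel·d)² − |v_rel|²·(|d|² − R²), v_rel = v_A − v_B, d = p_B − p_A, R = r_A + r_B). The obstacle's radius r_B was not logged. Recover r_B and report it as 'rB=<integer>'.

m = 4636
d = (3, 10);  v_rel = (3, 8),  |v_rel|² = 73
v_rel×d = (3)·(10) − (8)·(3) = 6
since m = R²·73 − 6²:  R² = (36 + 4636) / 73 = 64
R = √64 = 8  ⇒  r_B = 8 − 1 = 7

rB=7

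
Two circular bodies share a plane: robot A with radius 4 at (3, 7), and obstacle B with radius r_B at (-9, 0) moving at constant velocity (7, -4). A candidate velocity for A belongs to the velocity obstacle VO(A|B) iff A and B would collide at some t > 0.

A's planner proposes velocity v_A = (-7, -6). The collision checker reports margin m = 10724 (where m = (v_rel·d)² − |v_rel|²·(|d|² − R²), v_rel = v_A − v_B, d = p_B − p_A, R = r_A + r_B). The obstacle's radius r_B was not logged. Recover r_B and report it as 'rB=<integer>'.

m = 10724
d = (-12, -7);  v_rel = (-14, -2),  |v_rel|² = 200
v_rel×d = (-14)·(-7) − (-2)·(-12) = 74
since m = R²·200 − 74²:  R² = (5476 + 10724) / 200 = 81
R = √81 = 9  ⇒  r_B = 9 − 4 = 5

rB=5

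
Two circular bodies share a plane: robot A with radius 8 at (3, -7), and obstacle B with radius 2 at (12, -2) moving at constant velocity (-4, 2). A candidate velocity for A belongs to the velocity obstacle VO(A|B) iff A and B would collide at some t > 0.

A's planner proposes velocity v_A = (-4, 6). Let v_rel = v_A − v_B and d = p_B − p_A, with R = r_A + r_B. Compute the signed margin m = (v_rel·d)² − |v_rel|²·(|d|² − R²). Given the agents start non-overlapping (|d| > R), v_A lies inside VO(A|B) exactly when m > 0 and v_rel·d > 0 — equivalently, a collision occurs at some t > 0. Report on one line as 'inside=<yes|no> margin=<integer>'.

d = (9, 5),  |d|² = 106;  R = 8+2 = 10,  c = 106−10² = 6
v_rel = (0, 4),  |v_rel|² = 16;  v_rel·d = (0)·(9) + (4)·(5) = 20
16·t² − 40·t + 6 = 0  ⇒  m = 20² − 16·6 = 304
m = 304 > 0,  v_rel·d = 20 > 0  ⇒  inside

inside=yes margin=304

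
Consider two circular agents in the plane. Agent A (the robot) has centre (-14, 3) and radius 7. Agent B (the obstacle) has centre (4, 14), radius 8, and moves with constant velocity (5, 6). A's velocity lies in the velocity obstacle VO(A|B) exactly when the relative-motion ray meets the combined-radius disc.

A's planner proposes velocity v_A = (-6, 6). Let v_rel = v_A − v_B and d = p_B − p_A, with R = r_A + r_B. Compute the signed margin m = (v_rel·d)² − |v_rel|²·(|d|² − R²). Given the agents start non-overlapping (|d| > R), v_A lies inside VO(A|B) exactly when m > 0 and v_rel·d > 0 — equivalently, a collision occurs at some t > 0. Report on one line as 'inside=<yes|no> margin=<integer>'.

d = (18, 11),  |d|² = 445;  R = 7+8 = 15,  c = 445−15² = 220
v_rel = (-11, 0),  |v_rel|² = 121;  v_rel·d = (-11)·(18) + (0)·(11) = -198
121·t² + 396·t + 220 = 0  ⇒  m = (-198)² − 121·220 = 12584
m = 12584 > 0,  v_rel·d = -198 < 0  ⇒  outside

inside=no margin=12584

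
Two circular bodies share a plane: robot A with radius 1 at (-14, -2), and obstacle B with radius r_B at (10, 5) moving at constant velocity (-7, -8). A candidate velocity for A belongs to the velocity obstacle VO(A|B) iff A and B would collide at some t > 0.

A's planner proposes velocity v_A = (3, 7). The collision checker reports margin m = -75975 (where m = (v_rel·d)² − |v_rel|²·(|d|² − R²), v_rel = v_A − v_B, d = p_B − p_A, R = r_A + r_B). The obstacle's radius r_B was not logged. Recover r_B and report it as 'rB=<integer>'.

m = -75975
d = (24, 7);  v_rel = (10, 15),  |v_rel|² = 325
v_rel×d = (10)·(7) − (15)·(24) = -290
since m = R²·325 − (-290)²:  R² = (84100 + -75975) / 325 = 25
R = √25 = 5  ⇒  r_B = 5 − 1 = 4

rB=4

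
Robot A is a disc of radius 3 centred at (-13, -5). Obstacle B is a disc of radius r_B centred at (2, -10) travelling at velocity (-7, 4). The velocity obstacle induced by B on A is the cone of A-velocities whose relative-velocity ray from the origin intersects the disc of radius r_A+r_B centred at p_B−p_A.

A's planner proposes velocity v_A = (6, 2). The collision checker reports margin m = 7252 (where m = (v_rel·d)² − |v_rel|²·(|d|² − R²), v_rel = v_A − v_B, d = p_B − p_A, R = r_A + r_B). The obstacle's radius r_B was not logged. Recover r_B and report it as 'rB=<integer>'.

m = 7252
d = (15, -5);  v_rel = (13, -2),  |v_rel|² = 173
v_rel×d = (13)·(-5) − (-2)·(15) = -35
since m = R²·173 − (-35)²:  R² = (1225 + 7252) / 173 = 49
R = √49 = 7  ⇒  r_B = 7 − 3 = 4

rB=4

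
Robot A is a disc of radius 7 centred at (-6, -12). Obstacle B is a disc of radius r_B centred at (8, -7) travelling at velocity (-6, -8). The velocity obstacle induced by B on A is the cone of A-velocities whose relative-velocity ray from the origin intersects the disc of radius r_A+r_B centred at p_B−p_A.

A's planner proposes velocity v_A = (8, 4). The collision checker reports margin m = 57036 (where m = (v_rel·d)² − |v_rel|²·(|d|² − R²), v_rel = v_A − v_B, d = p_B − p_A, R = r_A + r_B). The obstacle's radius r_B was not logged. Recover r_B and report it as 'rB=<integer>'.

m = 57036
d = (14, 5);  v_rel = (14, 12),  |v_rel|² = 340
v_rel×d = (14)·(5) − (12)·(14) = -98
since m = R²·340 − (-98)²:  R² = (9604 + 57036) / 340 = 196
R = √196 = 14  ⇒  r_B = 14 − 7 = 7

rB=7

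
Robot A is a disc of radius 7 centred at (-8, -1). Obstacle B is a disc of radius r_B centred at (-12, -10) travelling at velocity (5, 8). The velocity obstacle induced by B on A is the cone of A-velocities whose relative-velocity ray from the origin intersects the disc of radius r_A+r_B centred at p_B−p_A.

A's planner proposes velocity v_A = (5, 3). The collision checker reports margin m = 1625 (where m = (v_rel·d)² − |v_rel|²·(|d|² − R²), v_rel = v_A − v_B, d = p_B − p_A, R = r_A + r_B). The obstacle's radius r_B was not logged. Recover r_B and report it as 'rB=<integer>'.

m = 1625
d = (-4, -9);  v_rel = (0, -5),  |v_rel|² = 25
v_rel×d = (0)·(-9) − (-5)·(-4) = -20
since m = R²·25 − (-20)²:  R² = (400 + 1625) / 25 = 81
R = √81 = 9  ⇒  r_B = 9 − 7 = 2

rB=2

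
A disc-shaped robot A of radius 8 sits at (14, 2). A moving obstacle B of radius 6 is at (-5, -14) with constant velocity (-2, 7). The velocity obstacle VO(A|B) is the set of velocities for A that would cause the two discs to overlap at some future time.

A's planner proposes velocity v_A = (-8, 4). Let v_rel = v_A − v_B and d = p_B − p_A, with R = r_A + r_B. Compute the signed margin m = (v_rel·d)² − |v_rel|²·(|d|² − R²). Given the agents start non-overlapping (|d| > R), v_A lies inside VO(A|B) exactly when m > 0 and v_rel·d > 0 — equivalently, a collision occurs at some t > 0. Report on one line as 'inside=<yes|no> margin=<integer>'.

d = (-19, -16),  |d|² = 617;  R = 8+6 = 14,  c = 617−14² = 421
v_rel = (-6, -3),  |v_rel|² = 45;  v_rel·d = (-6)·(-19) + (-3)·(-16) = 162
45·t² − 324·t + 421 = 0  ⇒  m = 162² − 45·421 = 7299
m = 7299 > 0,  v_rel·d = 162 > 0  ⇒  inside

inside=yes margin=7299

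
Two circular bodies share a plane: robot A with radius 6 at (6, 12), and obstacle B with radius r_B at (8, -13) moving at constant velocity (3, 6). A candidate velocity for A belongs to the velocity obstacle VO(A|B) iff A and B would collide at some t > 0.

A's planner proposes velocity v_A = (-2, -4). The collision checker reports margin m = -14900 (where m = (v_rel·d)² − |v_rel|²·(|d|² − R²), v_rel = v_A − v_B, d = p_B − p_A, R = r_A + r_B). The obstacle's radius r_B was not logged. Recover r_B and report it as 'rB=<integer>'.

m = -14900
d = (2, -25);  v_rel = (-5, -10),  |v_rel|² = 125
v_rel×d = (-5)·(-25) − (-10)·(2) = 145
since m = R²·125 − 145²:  R² = (21025 + -14900) / 125 = 49
R = √49 = 7  ⇒  r_B = 7 − 6 = 1

rB=1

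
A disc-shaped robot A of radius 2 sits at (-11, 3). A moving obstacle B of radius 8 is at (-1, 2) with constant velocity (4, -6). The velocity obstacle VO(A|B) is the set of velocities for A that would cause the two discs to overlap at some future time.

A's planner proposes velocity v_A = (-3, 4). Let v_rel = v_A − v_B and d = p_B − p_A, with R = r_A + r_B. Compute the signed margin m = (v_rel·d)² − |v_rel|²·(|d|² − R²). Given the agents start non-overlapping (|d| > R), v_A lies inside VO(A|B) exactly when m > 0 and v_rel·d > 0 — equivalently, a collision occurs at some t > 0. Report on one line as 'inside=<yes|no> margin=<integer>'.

d = (10, -1),  |d|² = 101;  R = 2+8 = 10,  c = 101−10² = 1
v_rel = (-7, 10),  |v_rel|² = 149;  v_rel·d = (-7)·(10) + (10)·(-1) = -80
149·t² + 160·t + 1 = 0  ⇒  m = (-80)² − 149·1 = 6251
m = 6251 > 0,  v_rel·d = -80 < 0  ⇒  outside

inside=no margin=6251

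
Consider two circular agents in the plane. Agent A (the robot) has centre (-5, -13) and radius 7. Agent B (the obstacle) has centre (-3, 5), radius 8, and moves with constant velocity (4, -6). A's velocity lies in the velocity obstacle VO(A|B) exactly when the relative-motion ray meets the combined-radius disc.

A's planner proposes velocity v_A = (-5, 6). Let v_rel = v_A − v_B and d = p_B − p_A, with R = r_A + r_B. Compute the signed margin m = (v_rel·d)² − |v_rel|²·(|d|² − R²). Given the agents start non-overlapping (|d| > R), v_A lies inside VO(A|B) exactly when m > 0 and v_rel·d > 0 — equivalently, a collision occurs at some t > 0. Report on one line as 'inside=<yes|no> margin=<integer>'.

d = (2, 18),  |d|² = 328;  R = 7+8 = 15,  c = 328−15² = 103
v_rel = (-9, 12),  |v_rel|² = 225;  v_rel·d = (-9)·(2) + (12)·(18) = 198
225·t² − 396·t + 103 = 0  ⇒  m = 198² − 225·103 = 16029
m = 16029 > 0,  v_rel·d = 198 > 0  ⇒  inside

inside=yes margin=16029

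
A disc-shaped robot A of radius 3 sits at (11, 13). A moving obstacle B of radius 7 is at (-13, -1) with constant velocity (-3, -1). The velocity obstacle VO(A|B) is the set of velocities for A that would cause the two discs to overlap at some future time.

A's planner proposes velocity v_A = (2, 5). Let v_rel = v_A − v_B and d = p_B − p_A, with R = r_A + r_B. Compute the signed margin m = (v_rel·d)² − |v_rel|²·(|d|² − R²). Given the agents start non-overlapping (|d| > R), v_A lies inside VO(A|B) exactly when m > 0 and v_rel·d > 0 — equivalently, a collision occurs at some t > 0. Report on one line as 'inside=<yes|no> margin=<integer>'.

d = (-24, -14),  |d|² = 772;  R = 3+7 = 10,  c = 772−10² = 672
v_rel = (5, 6),  |v_rel|² = 61;  v_rel·d = (5)·(-24) + (6)·(-14) = -204
61·t² + 408·t + 672 = 0  ⇒  m = (-204)² − 61·672 = 624
m = 624 > 0,  v_rel·d = -204 < 0  ⇒  outside

inside=no margin=624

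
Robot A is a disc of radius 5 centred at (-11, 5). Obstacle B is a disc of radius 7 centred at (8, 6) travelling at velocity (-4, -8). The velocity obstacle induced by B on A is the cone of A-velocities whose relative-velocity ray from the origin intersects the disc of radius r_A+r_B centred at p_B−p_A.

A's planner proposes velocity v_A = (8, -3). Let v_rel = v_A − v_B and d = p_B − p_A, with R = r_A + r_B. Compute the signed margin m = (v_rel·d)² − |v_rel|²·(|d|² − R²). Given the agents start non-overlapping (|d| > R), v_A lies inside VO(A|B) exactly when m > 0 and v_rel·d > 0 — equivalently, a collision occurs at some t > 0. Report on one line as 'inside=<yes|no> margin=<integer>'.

d = (19, 1),  |d|² = 362;  R = 5+7 = 12,  c = 362−12² = 218
v_rel = (12, 5),  |v_rel|² = 169;  v_rel·d = (12)·(19) + (5)·(1) = 233
169·t² − 466·t + 218 = 0  ⇒  m = 233² − 169·218 = 17447
m = 17447 > 0,  v_rel·d = 233 > 0  ⇒  inside

inside=yes margin=17447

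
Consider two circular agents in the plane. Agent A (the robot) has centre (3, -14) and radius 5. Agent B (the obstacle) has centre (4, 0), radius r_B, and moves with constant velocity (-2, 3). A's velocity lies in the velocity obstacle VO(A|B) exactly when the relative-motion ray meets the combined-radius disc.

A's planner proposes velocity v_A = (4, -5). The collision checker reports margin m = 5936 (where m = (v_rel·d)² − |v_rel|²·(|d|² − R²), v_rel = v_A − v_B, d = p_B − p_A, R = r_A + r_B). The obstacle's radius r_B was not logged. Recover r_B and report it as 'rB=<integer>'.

m = 5936
d = (1, 14);  v_rel = (6, -8),  |v_rel|² = 100
v_rel×d = (6)·(14) − (-8)·(1) = 92
since m = R²·100 − 92²:  R² = (8464 + 5936) / 100 = 144
R = √144 = 12  ⇒  r_B = 12 − 5 = 7

rB=7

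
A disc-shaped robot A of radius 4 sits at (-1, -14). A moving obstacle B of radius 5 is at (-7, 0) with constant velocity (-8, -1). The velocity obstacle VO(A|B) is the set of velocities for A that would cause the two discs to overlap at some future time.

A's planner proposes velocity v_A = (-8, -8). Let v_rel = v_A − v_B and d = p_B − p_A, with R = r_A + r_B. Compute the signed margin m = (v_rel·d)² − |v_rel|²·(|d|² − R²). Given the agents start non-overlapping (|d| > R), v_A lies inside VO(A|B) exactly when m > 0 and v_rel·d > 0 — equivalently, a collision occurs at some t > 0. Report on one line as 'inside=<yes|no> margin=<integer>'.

d = (-6, 14),  |d|² = 232;  R = 4+5 = 9,  c = 232−9² = 151
v_rel = (0, -7),  |v_rel|² = 49;  v_rel·d = (0)·(-6) + (-7)·(14) = -98
49·t² + 196·t + 151 = 0  ⇒  m = (-98)² − 49·151 = 2205
m = 2205 > 0,  v_rel·d = -98 < 0  ⇒  outside

inside=no margin=2205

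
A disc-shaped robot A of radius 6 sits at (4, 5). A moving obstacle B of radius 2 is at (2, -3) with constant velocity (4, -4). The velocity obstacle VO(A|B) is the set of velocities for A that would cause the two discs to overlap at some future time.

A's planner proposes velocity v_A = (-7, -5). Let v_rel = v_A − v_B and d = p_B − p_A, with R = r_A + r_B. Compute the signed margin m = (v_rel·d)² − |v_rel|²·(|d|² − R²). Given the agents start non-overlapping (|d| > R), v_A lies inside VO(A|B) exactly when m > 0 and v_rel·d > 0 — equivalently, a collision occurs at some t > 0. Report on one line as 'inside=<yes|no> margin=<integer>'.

d = (-2, -8),  |d|² = 68;  R = 6+2 = 8,  c = 68−8² = 4
v_rel = (-11, -1),  |v_rel|² = 122;  v_rel·d = (-11)·(-2) + (-1)·(-8) = 30
122·t² − 60·t + 4 = 0  ⇒  m = 30² − 122·4 = 412
m = 412 > 0,  v_rel·d = 30 > 0  ⇒  inside

inside=yes margin=412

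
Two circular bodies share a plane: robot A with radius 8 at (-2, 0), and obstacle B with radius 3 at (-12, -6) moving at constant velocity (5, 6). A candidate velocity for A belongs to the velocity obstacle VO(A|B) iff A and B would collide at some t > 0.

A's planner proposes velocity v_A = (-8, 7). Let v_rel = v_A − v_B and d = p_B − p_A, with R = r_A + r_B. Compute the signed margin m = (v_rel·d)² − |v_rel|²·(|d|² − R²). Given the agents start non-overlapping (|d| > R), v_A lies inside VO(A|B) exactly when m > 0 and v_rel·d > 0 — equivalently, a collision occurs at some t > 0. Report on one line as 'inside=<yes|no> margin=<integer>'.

d = (-10, -6),  |d|² = 136;  R = 8+3 = 11,  c = 136−11² = 15
v_rel = (-13, 1),  |v_rel|² = 170;  v_rel·d = (-13)·(-10) + (1)·(-6) = 124
170·t² − 248·t + 15 = 0  ⇒  m = 124² − 170·15 = 12826
m = 12826 > 0,  v_rel·d = 124 > 0  ⇒  inside

inside=yes margin=12826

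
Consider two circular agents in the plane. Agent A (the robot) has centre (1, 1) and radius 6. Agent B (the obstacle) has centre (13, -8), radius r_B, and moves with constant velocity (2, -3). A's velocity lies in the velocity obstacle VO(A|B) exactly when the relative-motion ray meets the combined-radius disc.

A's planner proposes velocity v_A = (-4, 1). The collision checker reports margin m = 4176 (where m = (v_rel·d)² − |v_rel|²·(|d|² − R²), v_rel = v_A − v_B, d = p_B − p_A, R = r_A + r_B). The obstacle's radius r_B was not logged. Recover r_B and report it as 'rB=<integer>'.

m = 4176
d = (12, -9);  v_rel = (-6, 4),  |v_rel|² = 52
v_rel×d = (-6)·(-9) − (4)·(12) = 6
since m = R²·52 − 6²:  R² = (36 + 4176) / 52 = 81
R = √81 = 9  ⇒  r_B = 9 − 6 = 3

rB=3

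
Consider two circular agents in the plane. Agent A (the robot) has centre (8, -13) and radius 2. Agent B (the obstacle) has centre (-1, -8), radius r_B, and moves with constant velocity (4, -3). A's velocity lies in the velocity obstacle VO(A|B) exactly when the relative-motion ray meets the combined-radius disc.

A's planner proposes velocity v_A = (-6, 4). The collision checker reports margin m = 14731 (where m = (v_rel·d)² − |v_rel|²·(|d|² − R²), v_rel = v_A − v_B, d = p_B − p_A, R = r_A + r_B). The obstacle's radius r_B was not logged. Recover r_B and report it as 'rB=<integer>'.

m = 14731
d = (-9, 5);  v_rel = (-10, 7),  |v_rel|² = 149
v_rel×d = (-10)·(5) − (7)·(-9) = 13
since m = R²·149 − 13²:  R² = (169 + 14731) / 149 = 100
R = √100 = 10  ⇒  r_B = 10 − 2 = 8

rB=8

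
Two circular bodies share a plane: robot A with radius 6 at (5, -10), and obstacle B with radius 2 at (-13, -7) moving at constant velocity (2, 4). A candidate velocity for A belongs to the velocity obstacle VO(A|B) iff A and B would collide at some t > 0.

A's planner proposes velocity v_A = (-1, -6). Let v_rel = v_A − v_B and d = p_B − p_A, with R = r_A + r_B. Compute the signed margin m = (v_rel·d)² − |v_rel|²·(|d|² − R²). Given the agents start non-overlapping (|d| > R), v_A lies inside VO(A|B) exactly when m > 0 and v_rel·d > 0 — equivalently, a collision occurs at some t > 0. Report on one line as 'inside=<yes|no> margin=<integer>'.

d = (-18, 3),  |d|² = 333;  R = 6+2 = 8,  c = 333−8² = 269
v_rel = (-3, -10),  |v_rel|² = 109;  v_rel·d = (-3)·(-18) + (-10)·(3) = 24
109·t² − 48·t + 269 = 0  ⇒  m = 24² − 109·269 = -28745
m = -28745 < 0,  v_rel·d = 24 > 0  ⇒  outside

inside=no margin=-28745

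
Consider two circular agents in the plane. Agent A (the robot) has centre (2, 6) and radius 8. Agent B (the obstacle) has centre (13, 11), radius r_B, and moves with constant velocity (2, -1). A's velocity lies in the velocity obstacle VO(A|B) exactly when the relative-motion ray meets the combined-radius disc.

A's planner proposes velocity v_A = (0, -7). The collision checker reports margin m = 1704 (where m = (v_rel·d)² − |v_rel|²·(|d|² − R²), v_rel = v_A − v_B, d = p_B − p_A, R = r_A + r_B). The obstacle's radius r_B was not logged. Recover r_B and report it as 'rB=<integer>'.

m = 1704
d = (11, 5);  v_rel = (-2, -6),  |v_rel|² = 40
v_rel×d = (-2)·(5) − (-6)·(11) = 56
since m = R²·40 − 56²:  R² = (3136 + 1704) / 40 = 121
R = √121 = 11  ⇒  r_B = 11 − 8 = 3

rB=3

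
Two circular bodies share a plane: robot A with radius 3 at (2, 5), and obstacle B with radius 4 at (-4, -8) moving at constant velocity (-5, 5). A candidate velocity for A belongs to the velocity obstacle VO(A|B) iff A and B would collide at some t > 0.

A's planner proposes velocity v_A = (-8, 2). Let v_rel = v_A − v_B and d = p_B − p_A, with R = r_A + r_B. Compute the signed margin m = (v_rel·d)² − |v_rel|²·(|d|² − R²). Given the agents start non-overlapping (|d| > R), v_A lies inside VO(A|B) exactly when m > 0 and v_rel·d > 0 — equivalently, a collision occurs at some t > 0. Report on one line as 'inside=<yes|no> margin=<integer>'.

d = (-6, -13),  |d|² = 205;  R = 3+4 = 7,  c = 205−7² = 156
v_rel = (-3, -3),  |v_rel|² = 18;  v_rel·d = (-3)·(-6) + (-3)·(-13) = 57
18·t² − 114·t + 156 = 0  ⇒  m = 57² − 18·156 = 441
m = 441 > 0,  v_rel·d = 57 > 0  ⇒  inside

inside=yes margin=441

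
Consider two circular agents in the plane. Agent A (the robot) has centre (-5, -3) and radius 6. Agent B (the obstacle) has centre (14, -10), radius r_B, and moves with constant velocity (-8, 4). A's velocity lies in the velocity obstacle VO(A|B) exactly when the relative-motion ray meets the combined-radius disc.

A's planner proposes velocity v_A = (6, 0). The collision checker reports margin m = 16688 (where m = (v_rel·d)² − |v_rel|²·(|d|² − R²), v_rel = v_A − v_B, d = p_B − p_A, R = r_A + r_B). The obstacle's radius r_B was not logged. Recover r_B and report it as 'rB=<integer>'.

m = 16688
d = (19, -7);  v_rel = (14, -4),  |v_rel|² = 212
v_rel×d = (14)·(-7) − (-4)·(19) = -22
since m = R²·212 − (-22)²:  R² = (484 + 16688) / 212 = 81
R = √81 = 9  ⇒  r_B = 9 − 6 = 3

rB=3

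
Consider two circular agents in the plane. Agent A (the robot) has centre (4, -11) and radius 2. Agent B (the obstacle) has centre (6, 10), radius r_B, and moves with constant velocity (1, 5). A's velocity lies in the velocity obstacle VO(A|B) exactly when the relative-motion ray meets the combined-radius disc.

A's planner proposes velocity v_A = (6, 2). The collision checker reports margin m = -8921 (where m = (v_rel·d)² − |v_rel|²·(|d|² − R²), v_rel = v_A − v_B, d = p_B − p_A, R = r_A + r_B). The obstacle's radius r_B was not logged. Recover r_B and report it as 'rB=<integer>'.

m = -8921
d = (2, 21);  v_rel = (5, -3),  |v_rel|² = 34
v_rel×d = (5)·(21) − (-3)·(2) = 111
since m = R²·34 − 111²:  R² = (12321 + -8921) / 34 = 100
R = √100 = 10  ⇒  r_B = 10 − 2 = 8

rB=8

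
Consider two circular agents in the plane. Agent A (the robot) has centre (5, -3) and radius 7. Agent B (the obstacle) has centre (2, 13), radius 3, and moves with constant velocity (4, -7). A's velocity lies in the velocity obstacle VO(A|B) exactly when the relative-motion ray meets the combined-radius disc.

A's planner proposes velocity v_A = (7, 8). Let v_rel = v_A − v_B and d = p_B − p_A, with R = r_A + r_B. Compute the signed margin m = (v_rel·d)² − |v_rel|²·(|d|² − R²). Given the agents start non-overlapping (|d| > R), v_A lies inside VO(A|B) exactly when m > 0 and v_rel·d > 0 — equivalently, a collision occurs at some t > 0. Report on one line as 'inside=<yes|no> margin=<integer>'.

d = (-3, 16),  |d|² = 265;  R = 7+3 = 10,  c = 265−10² = 165
v_rel = (3, 15),  |v_rel|² = 234;  v_rel·d = (3)·(-3) + (15)·(16) = 231
234·t² − 462·t + 165 = 0  ⇒  m = 231² − 234·165 = 14751
m = 14751 > 0,  v_rel·d = 231 > 0  ⇒  inside

inside=yes margin=14751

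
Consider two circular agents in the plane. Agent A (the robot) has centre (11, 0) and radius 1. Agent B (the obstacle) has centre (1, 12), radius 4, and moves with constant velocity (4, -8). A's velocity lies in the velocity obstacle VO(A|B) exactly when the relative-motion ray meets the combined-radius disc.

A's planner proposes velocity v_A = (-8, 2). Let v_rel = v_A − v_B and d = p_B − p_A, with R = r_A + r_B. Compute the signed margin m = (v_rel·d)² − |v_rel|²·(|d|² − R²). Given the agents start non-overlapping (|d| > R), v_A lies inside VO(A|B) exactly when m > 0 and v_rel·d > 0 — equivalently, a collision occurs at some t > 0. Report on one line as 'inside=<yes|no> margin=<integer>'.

d = (-10, 12),  |d|² = 244;  R = 1+4 = 5,  c = 244−5² = 219
v_rel = (-12, 10),  |v_rel|² = 244;  v_rel·d = (-12)·(-10) + (10)·(12) = 240
244·t² − 480·t + 219 = 0  ⇒  m = 240² − 244·219 = 4164
m = 4164 > 0,  v_rel·d = 240 > 0  ⇒  inside

inside=yes margin=4164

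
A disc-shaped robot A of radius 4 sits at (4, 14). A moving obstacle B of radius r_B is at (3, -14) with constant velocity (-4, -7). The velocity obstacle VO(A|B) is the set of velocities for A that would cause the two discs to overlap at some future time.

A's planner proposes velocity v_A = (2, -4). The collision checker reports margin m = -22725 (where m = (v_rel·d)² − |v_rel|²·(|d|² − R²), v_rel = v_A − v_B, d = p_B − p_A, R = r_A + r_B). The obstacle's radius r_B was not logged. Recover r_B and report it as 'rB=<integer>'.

m = -22725
d = (-1, -28);  v_rel = (6, 3),  |v_rel|² = 45
v_rel×d = (6)·(-28) − (3)·(-1) = -165
since m = R²·45 − (-165)²:  R² = (27225 + -22725) / 45 = 100
R = √100 = 10  ⇒  r_B = 10 − 4 = 6

rB=6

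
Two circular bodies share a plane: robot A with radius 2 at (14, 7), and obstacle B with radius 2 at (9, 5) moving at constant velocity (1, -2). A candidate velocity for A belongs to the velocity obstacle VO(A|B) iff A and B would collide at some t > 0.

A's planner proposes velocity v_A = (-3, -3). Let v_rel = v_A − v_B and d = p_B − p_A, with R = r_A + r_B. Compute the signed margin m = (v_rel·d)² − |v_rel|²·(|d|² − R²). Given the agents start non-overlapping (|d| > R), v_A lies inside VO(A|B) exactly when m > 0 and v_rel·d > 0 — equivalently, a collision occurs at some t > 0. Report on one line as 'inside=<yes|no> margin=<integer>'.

d = (-5, -2),  |d|² = 29;  R = 2+2 = 4,  c = 29−4² = 13
v_rel = (-4, -1),  |v_rel|² = 17;  v_rel·d = (-4)·(-5) + (-1)·(-2) = 22
17·t² − 44·t + 13 = 0  ⇒  m = 22² − 17·13 = 263
m = 263 > 0,  v_rel·d = 22 > 0  ⇒  inside

inside=yes margin=263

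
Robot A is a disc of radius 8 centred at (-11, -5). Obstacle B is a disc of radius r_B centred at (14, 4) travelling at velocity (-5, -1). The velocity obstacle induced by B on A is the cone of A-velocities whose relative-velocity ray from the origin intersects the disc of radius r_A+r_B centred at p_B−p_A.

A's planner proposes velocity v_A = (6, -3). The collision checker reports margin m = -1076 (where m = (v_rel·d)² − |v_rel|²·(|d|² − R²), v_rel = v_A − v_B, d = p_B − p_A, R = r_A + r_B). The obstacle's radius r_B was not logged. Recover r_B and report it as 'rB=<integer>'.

m = -1076
d = (25, 9);  v_rel = (11, -2),  |v_rel|² = 125
v_rel×d = (11)·(9) − (-2)·(25) = 149
since m = R²·125 − 149²:  R² = (22201 + -1076) / 125 = 169
R = √169 = 13  ⇒  r_B = 13 − 8 = 5

rB=5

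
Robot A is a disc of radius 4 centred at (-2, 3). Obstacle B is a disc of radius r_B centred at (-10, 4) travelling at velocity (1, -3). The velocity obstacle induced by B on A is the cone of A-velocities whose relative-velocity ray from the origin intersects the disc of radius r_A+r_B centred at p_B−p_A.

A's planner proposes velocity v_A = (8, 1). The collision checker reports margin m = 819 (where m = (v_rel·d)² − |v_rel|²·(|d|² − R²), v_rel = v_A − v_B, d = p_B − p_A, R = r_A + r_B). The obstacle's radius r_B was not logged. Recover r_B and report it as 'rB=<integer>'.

m = 819
d = (-8, 1);  v_rel = (7, 4),  |v_rel|² = 65
v_rel×d = (7)·(1) − (4)·(-8) = 39
since m = R²·65 − 39²:  R² = (1521 + 819) / 65 = 36
R = √36 = 6  ⇒  r_B = 6 − 4 = 2

rB=2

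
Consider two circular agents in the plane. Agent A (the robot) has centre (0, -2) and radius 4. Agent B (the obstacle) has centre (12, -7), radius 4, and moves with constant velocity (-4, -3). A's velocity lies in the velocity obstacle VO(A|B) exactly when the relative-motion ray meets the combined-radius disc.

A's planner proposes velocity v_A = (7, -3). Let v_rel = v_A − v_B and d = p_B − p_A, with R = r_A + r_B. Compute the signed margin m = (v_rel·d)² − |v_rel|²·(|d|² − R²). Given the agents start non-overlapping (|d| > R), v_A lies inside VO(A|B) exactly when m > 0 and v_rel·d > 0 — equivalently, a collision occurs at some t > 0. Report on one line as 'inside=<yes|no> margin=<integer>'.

d = (12, -5),  |d|² = 169;  R = 4+4 = 8,  c = 169−8² = 105
v_rel = (11, 0),  |v_rel|² = 121;  v_rel·d = (11)·(12) + (0)·(-5) = 132
121·t² − 264·t + 105 = 0  ⇒  m = 132² − 121·105 = 4719
m = 4719 > 0,  v_rel·d = 132 > 0  ⇒  inside

inside=yes margin=4719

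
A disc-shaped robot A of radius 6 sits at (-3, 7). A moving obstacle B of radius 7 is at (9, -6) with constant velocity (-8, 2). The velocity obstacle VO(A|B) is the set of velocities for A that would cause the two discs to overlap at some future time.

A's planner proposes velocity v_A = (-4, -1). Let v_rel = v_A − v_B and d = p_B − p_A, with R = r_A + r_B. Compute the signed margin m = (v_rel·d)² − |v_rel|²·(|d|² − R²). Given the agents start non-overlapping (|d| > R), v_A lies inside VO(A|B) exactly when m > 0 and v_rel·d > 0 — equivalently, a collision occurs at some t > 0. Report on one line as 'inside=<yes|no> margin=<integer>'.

d = (12, -13),  |d|² = 313;  R = 6+7 = 13,  c = 313−13² = 144
v_rel = (4, -3),  |v_rel|² = 25;  v_rel·d = (4)·(12) + (-3)·(-13) = 87
25·t² − 174·t + 144 = 0  ⇒  m = 87² − 25·144 = 3969
m = 3969 > 0,  v_rel·d = 87 > 0  ⇒  inside

inside=yes margin=3969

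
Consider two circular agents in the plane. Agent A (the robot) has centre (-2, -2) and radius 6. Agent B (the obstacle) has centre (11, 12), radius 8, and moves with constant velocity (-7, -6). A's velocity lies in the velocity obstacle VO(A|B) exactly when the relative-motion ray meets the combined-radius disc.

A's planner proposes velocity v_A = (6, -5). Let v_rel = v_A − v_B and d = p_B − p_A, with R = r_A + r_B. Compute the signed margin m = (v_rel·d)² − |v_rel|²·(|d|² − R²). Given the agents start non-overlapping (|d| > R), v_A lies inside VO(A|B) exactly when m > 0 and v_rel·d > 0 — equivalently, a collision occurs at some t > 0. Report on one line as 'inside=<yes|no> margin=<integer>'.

d = (13, 14),  |d|² = 365;  R = 6+8 = 14,  c = 365−14² = 169
v_rel = (13, 1),  |v_rel|² = 170;  v_rel·d = (13)·(13) + (1)·(14) = 183
170·t² − 366·t + 169 = 0  ⇒  m = 183² − 170·169 = 4759
m = 4759 > 0,  v_rel·d = 183 > 0  ⇒  inside

inside=yes margin=4759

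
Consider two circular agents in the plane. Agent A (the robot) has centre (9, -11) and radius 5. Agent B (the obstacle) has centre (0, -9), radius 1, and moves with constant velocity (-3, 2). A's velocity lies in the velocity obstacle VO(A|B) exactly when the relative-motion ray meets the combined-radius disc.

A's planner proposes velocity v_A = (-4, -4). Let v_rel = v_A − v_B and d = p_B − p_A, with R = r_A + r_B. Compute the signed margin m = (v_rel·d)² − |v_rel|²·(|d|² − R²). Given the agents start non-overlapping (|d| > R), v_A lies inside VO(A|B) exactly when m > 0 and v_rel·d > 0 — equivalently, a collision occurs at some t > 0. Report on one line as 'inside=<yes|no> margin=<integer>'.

d = (-9, 2),  |d|² = 85;  R = 5+1 = 6,  c = 85−6² = 49
v_rel = (-1, -6),  |v_rel|² = 37;  v_rel·d = (-1)·(-9) + (-6)·(2) = -3
37·t² + 6·t + 49 = 0  ⇒  m = (-3)² − 37·49 = -1804
m = -1804 < 0,  v_rel·d = -3 < 0  ⇒  outside

inside=no margin=-1804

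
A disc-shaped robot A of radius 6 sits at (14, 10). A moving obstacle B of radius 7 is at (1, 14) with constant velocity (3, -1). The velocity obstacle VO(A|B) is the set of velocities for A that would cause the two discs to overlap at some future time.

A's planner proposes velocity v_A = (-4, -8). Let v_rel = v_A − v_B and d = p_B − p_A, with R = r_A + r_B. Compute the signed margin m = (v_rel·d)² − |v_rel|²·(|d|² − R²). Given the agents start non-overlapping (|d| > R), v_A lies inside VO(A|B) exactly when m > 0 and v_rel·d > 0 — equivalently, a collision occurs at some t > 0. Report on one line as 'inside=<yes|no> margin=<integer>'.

d = (-13, 4),  |d|² = 185;  R = 6+7 = 13,  c = 185−13² = 16
v_rel = (-7, -7),  |v_rel|² = 98;  v_rel·d = (-7)·(-13) + (-7)·(4) = 63
98·t² − 126·t + 16 = 0  ⇒  m = 63² − 98·16 = 2401
m = 2401 > 0,  v_rel·d = 63 > 0  ⇒  inside

inside=yes margin=2401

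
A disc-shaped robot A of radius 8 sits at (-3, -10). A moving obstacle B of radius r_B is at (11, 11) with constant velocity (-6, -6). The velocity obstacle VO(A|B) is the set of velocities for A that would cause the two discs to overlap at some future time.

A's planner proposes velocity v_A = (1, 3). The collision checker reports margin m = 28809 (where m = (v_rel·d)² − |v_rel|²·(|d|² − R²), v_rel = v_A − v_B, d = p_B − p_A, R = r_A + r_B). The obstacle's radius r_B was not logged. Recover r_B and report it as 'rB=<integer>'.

m = 28809
d = (14, 21);  v_rel = (7, 9),  |v_rel|² = 130
v_rel×d = (7)·(21) − (9)·(14) = 21
since m = R²·130 − 21²:  R² = (441 + 28809) / 130 = 225
R = √225 = 15  ⇒  r_B = 15 − 8 = 7

rB=7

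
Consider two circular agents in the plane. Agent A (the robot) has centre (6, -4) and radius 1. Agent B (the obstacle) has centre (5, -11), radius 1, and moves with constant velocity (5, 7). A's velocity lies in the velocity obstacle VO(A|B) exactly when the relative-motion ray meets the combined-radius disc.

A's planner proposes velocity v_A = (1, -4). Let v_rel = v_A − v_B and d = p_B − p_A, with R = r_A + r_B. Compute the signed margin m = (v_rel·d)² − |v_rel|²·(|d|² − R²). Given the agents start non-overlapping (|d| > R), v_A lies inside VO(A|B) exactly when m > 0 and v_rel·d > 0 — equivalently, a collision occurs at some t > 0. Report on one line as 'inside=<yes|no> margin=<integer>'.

d = (-1, -7),  |d|² = 50;  R = 1+1 = 2,  c = 50−2² = 46
v_rel = (-4, -11),  |v_rel|² = 137;  v_rel·d = (-4)·(-1) + (-11)·(-7) = 81
137·t² − 162·t + 46 = 0  ⇒  m = 81² − 137·46 = 259
m = 259 > 0,  v_rel·d = 81 > 0  ⇒  inside

inside=yes margin=259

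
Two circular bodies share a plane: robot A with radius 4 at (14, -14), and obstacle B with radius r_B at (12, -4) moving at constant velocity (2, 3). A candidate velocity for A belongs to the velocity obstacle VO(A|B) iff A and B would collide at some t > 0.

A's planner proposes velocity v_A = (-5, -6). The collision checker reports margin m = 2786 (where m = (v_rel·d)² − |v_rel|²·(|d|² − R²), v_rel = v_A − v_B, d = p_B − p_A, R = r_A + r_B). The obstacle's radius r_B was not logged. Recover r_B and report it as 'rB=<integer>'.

m = 2786
d = (-2, 10);  v_rel = (-7, -9),  |v_rel|² = 130
v_rel×d = (-7)·(10) − (-9)·(-2) = -88
since m = R²·130 − (-88)²:  R² = (7744 + 2786) / 130 = 81
R = √81 = 9  ⇒  r_B = 9 − 4 = 5

rB=5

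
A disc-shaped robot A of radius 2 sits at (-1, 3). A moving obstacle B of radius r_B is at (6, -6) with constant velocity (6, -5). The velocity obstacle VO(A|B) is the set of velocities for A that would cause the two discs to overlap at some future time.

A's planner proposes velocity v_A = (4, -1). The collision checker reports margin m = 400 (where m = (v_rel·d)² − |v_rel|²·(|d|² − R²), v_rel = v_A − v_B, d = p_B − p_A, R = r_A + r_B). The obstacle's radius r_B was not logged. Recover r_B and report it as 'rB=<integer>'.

m = 400
d = (7, -9);  v_rel = (-2, 4),  |v_rel|² = 20
v_rel×d = (-2)·(-9) − (4)·(7) = -10
since m = R²·20 − (-10)²:  R² = (100 + 400) / 20 = 25
R = √25 = 5  ⇒  r_B = 5 − 2 = 3

rB=3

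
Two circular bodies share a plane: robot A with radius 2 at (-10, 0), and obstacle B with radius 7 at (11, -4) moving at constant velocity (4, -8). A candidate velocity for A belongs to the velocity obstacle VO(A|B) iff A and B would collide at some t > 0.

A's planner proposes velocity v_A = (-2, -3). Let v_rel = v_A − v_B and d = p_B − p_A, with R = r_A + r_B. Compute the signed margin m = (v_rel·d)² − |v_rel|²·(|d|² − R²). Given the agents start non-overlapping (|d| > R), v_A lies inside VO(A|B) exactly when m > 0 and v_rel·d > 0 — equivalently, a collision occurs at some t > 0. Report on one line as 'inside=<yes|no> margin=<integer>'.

d = (21, -4),  |d|² = 457;  R = 2+7 = 9,  c = 457−9² = 376
v_rel = (-6, 5),  |v_rel|² = 61;  v_rel·d = (-6)·(21) + (5)·(-4) = -146
61·t² + 292·t + 376 = 0  ⇒  m = (-146)² − 61·376 = -1620
m = -1620 < 0,  v_rel·d = -146 < 0  ⇒  outside

inside=no margin=-1620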